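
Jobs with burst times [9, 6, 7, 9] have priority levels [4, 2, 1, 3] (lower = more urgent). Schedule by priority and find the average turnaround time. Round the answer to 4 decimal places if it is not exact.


Sort by priority (ascending = highest first):
Order: [(1, 7), (2, 6), (3, 9), (4, 9)]
Completion times:
  Priority 1, burst=7, C=7
  Priority 2, burst=6, C=13
  Priority 3, burst=9, C=22
  Priority 4, burst=9, C=31
Average turnaround = 73/4 = 18.25

18.25


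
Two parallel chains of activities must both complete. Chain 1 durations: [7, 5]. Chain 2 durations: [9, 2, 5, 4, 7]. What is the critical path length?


Path A total = 7 + 5 = 12
Path B total = 9 + 2 + 5 + 4 + 7 = 27
Critical path = longest path = max(12, 27) = 27

27


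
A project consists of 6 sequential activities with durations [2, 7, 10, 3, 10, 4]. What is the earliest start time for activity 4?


Activity 4 starts after activities 1 through 3 complete.
Predecessor durations: [2, 7, 10]
ES = 2 + 7 + 10 = 19

19


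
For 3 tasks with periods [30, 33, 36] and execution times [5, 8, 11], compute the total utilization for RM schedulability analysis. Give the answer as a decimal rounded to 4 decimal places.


Compute individual utilizations (exact fractions):
  Task 1: C/T = 5/30 = 1/6 (approx. 0.1667)
  Task 2: C/T = 8/33 (approx. 0.2424)
  Task 3: C/T = 11/36 (approx. 0.3056)
Total utilization U = 1/6 + 8/33 + 11/36 = 283/396
Rounded to 4 decimal places: U = 0.7146
RM (Liu & Layland) bound for 3 tasks = 0.779763; compare with U = 283/396 (approx. 0.714646)
U <= bound, so schedulable by RM sufficient condition.

0.7146


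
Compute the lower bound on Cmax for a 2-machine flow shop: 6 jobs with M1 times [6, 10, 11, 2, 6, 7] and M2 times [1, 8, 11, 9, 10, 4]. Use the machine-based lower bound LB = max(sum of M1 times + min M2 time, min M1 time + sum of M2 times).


LB1 = sum(M1 times) + min(M2 times) = 42 + 1 = 43
LB2 = min(M1 times) + sum(M2 times) = 2 + 43 = 45
Lower bound = max(LB1, LB2) = max(43, 45) = 45

45


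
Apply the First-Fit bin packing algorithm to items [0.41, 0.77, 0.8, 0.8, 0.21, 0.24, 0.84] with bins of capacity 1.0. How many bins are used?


Place items sequentially using First-Fit:
  Item 0.41 -> new Bin 1
  Item 0.77 -> new Bin 2
  Item 0.8 -> new Bin 3
  Item 0.8 -> new Bin 4
  Item 0.21 -> Bin 1 (now 0.62)
  Item 0.24 -> Bin 1 (now 0.86)
  Item 0.84 -> new Bin 5
Total bins used = 5

5


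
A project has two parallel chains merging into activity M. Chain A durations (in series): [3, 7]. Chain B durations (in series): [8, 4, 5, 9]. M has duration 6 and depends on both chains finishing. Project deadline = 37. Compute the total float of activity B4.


Forward pass: ES(B4) = sum of predecessors on chain B = 17
EF = ES + duration = 17 + 9 = 26
Backward pass: LF(M) = deadline = 37; LS(M) = 37 - 6 = 31
LF(B4) = LS(M) - sum(successors on chain B) = 31 - 0 = 31
LS = LF - duration = 31 - 9 = 22
Total float = LS - ES = 22 - 17 = 5

5


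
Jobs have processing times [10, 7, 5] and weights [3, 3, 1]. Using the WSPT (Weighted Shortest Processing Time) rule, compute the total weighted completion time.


Compute p/w ratios and sort ascending (WSPT): [(7, 3), (10, 3), (5, 1)]
Compute weighted completion times:
  Job (p=7,w=3): C=7, w*C=3*7=21
  Job (p=10,w=3): C=17, w*C=3*17=51
  Job (p=5,w=1): C=22, w*C=1*22=22
Total weighted completion time = 94

94


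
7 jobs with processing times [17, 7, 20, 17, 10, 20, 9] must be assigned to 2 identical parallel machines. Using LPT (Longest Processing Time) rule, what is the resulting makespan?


Sort jobs in decreasing order (LPT): [20, 20, 17, 17, 10, 9, 7]
Assign each job to the least loaded machine:
  Machine 1: jobs [20, 17, 10], load = 47
  Machine 2: jobs [20, 17, 9, 7], load = 53
Makespan = max load = 53

53


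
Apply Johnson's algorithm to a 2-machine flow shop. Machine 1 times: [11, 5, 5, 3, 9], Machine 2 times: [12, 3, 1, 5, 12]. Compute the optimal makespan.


Apply Johnson's rule:
  Group 1 (a <= b): [(4, 3, 5), (5, 9, 12), (1, 11, 12)]
  Group 2 (a > b): [(2, 5, 3), (3, 5, 1)]
Optimal job order: [4, 5, 1, 2, 3]
Schedule:
  Job 4: M1 done at 3, M2 done at 8
  Job 5: M1 done at 12, M2 done at 24
  Job 1: M1 done at 23, M2 done at 36
  Job 2: M1 done at 28, M2 done at 39
  Job 3: M1 done at 33, M2 done at 40
Makespan = 40

40


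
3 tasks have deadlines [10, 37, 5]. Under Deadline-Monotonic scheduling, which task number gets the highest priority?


Sort tasks by relative deadline (ascending):
  Task 3: deadline = 5
  Task 1: deadline = 10
  Task 2: deadline = 37
Priority order (highest first): [3, 1, 2]
Highest priority task = 3

3


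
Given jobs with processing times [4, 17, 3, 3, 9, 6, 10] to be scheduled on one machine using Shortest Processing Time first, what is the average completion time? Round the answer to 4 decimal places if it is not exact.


Sort jobs by processing time (SPT order): [3, 3, 4, 6, 9, 10, 17]
Compute completion times sequentially:
  Job 1: processing = 3, completes at 3
  Job 2: processing = 3, completes at 6
  Job 3: processing = 4, completes at 10
  Job 4: processing = 6, completes at 16
  Job 5: processing = 9, completes at 25
  Job 6: processing = 10, completes at 35
  Job 7: processing = 17, completes at 52
Sum of completion times = 147
Average completion time = 147/7 = 21.0

21.0


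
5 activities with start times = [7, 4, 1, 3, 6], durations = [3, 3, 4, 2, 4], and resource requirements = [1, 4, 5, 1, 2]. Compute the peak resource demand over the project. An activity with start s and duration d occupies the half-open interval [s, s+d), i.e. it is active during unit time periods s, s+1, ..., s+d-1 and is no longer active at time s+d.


Each activity i is active on [start_i, start_i + duration_i).
Compute total resource usage per time slot:
  t=0: active resources = [], total = 0
  t=1: active resources = [5], total = 5
  t=2: active resources = [5], total = 5
  t=3: active resources = [5, 1], total = 6
  t=4: active resources = [4, 5, 1], total = 10
  t=5: active resources = [4], total = 4
  t=6: active resources = [4, 2], total = 6
  t=7: active resources = [1, 2], total = 3
  t=8: active resources = [1, 2], total = 3
  t=9: active resources = [1, 2], total = 3
Peak resource demand = 10

10


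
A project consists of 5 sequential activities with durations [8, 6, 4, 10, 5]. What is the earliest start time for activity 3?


Activity 3 starts after activities 1 through 2 complete.
Predecessor durations: [8, 6]
ES = 8 + 6 = 14

14


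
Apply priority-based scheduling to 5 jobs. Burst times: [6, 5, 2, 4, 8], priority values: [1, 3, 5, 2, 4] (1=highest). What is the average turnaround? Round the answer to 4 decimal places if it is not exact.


Sort by priority (ascending = highest first):
Order: [(1, 6), (2, 4), (3, 5), (4, 8), (5, 2)]
Completion times:
  Priority 1, burst=6, C=6
  Priority 2, burst=4, C=10
  Priority 3, burst=5, C=15
  Priority 4, burst=8, C=23
  Priority 5, burst=2, C=25
Average turnaround = 79/5 = 15.8

15.8


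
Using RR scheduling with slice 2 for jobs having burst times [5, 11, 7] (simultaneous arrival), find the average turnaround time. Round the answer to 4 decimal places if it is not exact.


Time quantum = 2
Execution trace:
  J1 runs 2 units, time = 2
  J2 runs 2 units, time = 4
  J3 runs 2 units, time = 6
  J1 runs 2 units, time = 8
  J2 runs 2 units, time = 10
  J3 runs 2 units, time = 12
  J1 runs 1 units, time = 13
  J2 runs 2 units, time = 15
  J3 runs 2 units, time = 17
  J2 runs 2 units, time = 19
  J3 runs 1 units, time = 20
  J2 runs 2 units, time = 22
  J2 runs 1 units, time = 23
Finish times: [13, 23, 20]
Average turnaround = 56/3 = 18.6667

18.6667


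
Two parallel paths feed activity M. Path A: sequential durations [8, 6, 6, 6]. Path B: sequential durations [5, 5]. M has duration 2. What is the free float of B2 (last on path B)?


ES(B2) = sum of predecessors on chain B = 5
EF(B2) = ES + duration = 5 + 5 = 10
Successor of B2 is M. ES(M) = max(sum(A), sum(B)) = max(26, 10) = 26
Free float = ES(successor) - EF(current) = 26 - 10 = 16

16


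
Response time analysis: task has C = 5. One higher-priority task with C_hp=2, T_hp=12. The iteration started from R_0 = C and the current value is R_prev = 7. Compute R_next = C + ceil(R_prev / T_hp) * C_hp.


R_next = C + ceil(R_prev / T_hp) * C_hp
ceil(7 / 12) = ceil(0.5833) = 1
Interference = 1 * 2 = 2
R_next = 5 + 2 = 7
R_next = R_prev, so the iteration has converged (response time = 7).

7


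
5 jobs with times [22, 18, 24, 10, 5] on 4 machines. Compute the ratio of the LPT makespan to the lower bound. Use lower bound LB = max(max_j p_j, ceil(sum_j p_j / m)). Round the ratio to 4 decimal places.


LPT order: [24, 22, 18, 10, 5]
Machine loads after assignment: [24, 22, 18, 15]
LPT makespan = 24
Lower bound = max(max_job, ceil(total/4)) = max(24, 20) = 24
Ratio = 24 / 24 = 1.0

1.0


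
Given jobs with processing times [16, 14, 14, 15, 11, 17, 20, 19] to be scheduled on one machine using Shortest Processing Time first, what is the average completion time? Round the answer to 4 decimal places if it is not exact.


Sort jobs by processing time (SPT order): [11, 14, 14, 15, 16, 17, 19, 20]
Compute completion times sequentially:
  Job 1: processing = 11, completes at 11
  Job 2: processing = 14, completes at 25
  Job 3: processing = 14, completes at 39
  Job 4: processing = 15, completes at 54
  Job 5: processing = 16, completes at 70
  Job 6: processing = 17, completes at 87
  Job 7: processing = 19, completes at 106
  Job 8: processing = 20, completes at 126
Sum of completion times = 518
Average completion time = 518/8 = 64.75

64.75


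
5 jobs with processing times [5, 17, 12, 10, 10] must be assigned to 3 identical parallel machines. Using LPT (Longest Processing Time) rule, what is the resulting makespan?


Sort jobs in decreasing order (LPT): [17, 12, 10, 10, 5]
Assign each job to the least loaded machine:
  Machine 1: jobs [17], load = 17
  Machine 2: jobs [12, 5], load = 17
  Machine 3: jobs [10, 10], load = 20
Makespan = max load = 20

20


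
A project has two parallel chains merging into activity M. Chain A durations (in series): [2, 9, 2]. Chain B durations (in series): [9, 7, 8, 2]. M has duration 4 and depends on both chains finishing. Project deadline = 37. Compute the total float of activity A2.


Forward pass: ES(A2) = sum of predecessors on chain A = 2
EF = ES + duration = 2 + 9 = 11
Backward pass: LF(M) = deadline = 37; LS(M) = 37 - 4 = 33
LF(A2) = LS(M) - sum(successors on chain A) = 33 - 2 = 31
LS = LF - duration = 31 - 9 = 22
Total float = LS - ES = 22 - 2 = 20

20


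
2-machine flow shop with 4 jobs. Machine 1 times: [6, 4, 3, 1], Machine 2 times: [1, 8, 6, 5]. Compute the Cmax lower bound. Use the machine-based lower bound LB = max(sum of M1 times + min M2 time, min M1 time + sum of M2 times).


LB1 = sum(M1 times) + min(M2 times) = 14 + 1 = 15
LB2 = min(M1 times) + sum(M2 times) = 1 + 20 = 21
Lower bound = max(LB1, LB2) = max(15, 21) = 21

21


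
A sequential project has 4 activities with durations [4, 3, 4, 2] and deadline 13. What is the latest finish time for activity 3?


LF(activity 3) = deadline - sum of successor durations
Successors: activities 4 through 4 with durations [2]
Sum of successor durations = 2
LF = 13 - 2 = 11

11


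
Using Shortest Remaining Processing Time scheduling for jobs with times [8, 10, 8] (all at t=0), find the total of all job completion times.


Since all jobs arrive at t=0, SRPT equals SPT ordering.
SPT order: [8, 8, 10]
Completion times:
  Job 1: p=8, C=8
  Job 2: p=8, C=16
  Job 3: p=10, C=26
Total completion time = 8 + 16 + 26 = 50

50


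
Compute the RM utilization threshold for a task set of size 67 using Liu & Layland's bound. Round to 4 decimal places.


Compute 2^(1/67) = 1.0103991798
Subtract 1: 1.0103991798 - 1 = 0.0103991798
Multiply by n: 67 * 0.0103991798 = 0.6967450466
Round to 4 dp: 0.6967

0.6967


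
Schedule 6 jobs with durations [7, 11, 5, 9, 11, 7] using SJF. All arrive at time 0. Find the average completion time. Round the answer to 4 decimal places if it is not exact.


SJF order (ascending): [5, 7, 7, 9, 11, 11]
Completion times:
  Job 1: burst=5, C=5
  Job 2: burst=7, C=12
  Job 3: burst=7, C=19
  Job 4: burst=9, C=28
  Job 5: burst=11, C=39
  Job 6: burst=11, C=50
Average completion = 153/6 = 25.5

25.5


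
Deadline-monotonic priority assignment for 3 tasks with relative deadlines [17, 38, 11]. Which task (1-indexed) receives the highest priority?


Sort tasks by relative deadline (ascending):
  Task 3: deadline = 11
  Task 1: deadline = 17
  Task 2: deadline = 38
Priority order (highest first): [3, 1, 2]
Highest priority task = 3

3


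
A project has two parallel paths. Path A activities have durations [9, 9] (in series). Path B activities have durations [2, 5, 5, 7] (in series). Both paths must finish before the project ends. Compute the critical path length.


Path A total = 9 + 9 = 18
Path B total = 2 + 5 + 5 + 7 = 19
Critical path = longest path = max(18, 19) = 19

19


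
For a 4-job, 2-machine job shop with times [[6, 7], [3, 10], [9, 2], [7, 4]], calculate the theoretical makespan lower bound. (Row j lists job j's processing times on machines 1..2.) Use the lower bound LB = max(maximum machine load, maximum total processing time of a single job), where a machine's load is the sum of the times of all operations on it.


Machine loads:
  Machine 1: 6 + 3 + 9 + 7 = 25
  Machine 2: 7 + 10 + 2 + 4 = 23
Max machine load = 25
Job totals:
  Job 1: 13
  Job 2: 13
  Job 3: 11
  Job 4: 11
Max job total = 13
Lower bound = max(25, 13) = 25

25


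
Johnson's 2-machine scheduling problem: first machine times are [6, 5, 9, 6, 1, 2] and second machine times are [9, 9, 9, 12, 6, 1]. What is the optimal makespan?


Apply Johnson's rule:
  Group 1 (a <= b): [(5, 1, 6), (2, 5, 9), (1, 6, 9), (4, 6, 12), (3, 9, 9)]
  Group 2 (a > b): [(6, 2, 1)]
Optimal job order: [5, 2, 1, 4, 3, 6]
Schedule:
  Job 5: M1 done at 1, M2 done at 7
  Job 2: M1 done at 6, M2 done at 16
  Job 1: M1 done at 12, M2 done at 25
  Job 4: M1 done at 18, M2 done at 37
  Job 3: M1 done at 27, M2 done at 46
  Job 6: M1 done at 29, M2 done at 47
Makespan = 47

47


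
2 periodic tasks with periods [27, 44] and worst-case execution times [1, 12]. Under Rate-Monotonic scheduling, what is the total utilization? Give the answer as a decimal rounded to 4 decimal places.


Compute individual utilizations (exact fractions):
  Task 1: C/T = 1/27 (approx. 0.037)
  Task 2: C/T = 12/44 = 3/11 (approx. 0.2727)
Total utilization U = 1/27 + 3/11 = 92/297
Rounded to 4 decimal places: U = 0.3098
RM (Liu & Layland) bound for 2 tasks = 0.828427; compare with U = 92/297 (approx. 0.309764)
U <= bound, so schedulable by RM sufficient condition.

0.3098


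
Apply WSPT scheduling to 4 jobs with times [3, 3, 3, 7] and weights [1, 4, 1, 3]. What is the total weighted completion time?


Compute p/w ratios and sort ascending (WSPT): [(3, 4), (7, 3), (3, 1), (3, 1)]
Compute weighted completion times:
  Job (p=3,w=4): C=3, w*C=4*3=12
  Job (p=7,w=3): C=10, w*C=3*10=30
  Job (p=3,w=1): C=13, w*C=1*13=13
  Job (p=3,w=1): C=16, w*C=1*16=16
Total weighted completion time = 71

71


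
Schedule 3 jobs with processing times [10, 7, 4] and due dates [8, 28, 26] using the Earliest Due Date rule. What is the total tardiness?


Sort by due date (EDD order): [(10, 8), (4, 26), (7, 28)]
Compute completion times and tardiness:
  Job 1: p=10, d=8, C=10, tardiness=max(0,10-8)=2
  Job 2: p=4, d=26, C=14, tardiness=max(0,14-26)=0
  Job 3: p=7, d=28, C=21, tardiness=max(0,21-28)=0
Total tardiness = 2

2


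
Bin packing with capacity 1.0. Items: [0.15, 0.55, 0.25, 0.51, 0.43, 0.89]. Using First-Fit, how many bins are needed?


Place items sequentially using First-Fit:
  Item 0.15 -> new Bin 1
  Item 0.55 -> Bin 1 (now 0.7)
  Item 0.25 -> Bin 1 (now 0.95)
  Item 0.51 -> new Bin 2
  Item 0.43 -> Bin 2 (now 0.94)
  Item 0.89 -> new Bin 3
Total bins used = 3

3


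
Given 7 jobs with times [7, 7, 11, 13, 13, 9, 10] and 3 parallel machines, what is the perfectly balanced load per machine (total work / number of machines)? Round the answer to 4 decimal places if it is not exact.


Total processing time = 7 + 7 + 11 + 13 + 13 + 9 + 10 = 70
Number of machines = 3
Ideal balanced load = 70 / 3 = 23.3333

23.3333


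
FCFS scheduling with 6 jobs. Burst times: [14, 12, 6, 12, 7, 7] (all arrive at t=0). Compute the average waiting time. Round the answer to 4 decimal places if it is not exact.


FCFS order (as given): [14, 12, 6, 12, 7, 7]
Waiting times:
  Job 1: wait = 0
  Job 2: wait = 14
  Job 3: wait = 26
  Job 4: wait = 32
  Job 5: wait = 44
  Job 6: wait = 51
Sum of waiting times = 167
Average waiting time = 167/6 = 27.8333

27.8333


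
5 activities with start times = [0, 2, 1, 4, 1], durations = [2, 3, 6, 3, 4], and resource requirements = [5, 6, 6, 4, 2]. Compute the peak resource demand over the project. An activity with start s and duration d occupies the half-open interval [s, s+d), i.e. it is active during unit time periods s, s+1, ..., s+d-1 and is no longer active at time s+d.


Each activity i is active on [start_i, start_i + duration_i).
Compute total resource usage per time slot:
  t=0: active resources = [5], total = 5
  t=1: active resources = [5, 6, 2], total = 13
  t=2: active resources = [6, 6, 2], total = 14
  t=3: active resources = [6, 6, 2], total = 14
  t=4: active resources = [6, 6, 4, 2], total = 18
  t=5: active resources = [6, 4], total = 10
  t=6: active resources = [6, 4], total = 10
Peak resource demand = 18

18


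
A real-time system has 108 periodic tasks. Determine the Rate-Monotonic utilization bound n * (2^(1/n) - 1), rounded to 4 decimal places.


Compute 2^(1/108) = 1.0064386691
Subtract 1: 1.0064386691 - 1 = 0.0064386691
Multiply by n: 108 * 0.0064386691 = 0.6953762628
Round to 4 dp: 0.6954

0.6954


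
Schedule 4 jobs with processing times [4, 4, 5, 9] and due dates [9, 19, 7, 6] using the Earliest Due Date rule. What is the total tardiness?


Sort by due date (EDD order): [(9, 6), (5, 7), (4, 9), (4, 19)]
Compute completion times and tardiness:
  Job 1: p=9, d=6, C=9, tardiness=max(0,9-6)=3
  Job 2: p=5, d=7, C=14, tardiness=max(0,14-7)=7
  Job 3: p=4, d=9, C=18, tardiness=max(0,18-9)=9
  Job 4: p=4, d=19, C=22, tardiness=max(0,22-19)=3
Total tardiness = 22

22


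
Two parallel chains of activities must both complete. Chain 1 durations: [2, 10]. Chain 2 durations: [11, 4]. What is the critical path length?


Path A total = 2 + 10 = 12
Path B total = 11 + 4 = 15
Critical path = longest path = max(12, 15) = 15

15


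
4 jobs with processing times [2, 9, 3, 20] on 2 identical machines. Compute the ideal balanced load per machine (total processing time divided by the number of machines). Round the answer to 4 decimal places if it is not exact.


Total processing time = 2 + 9 + 3 + 20 = 34
Number of machines = 2
Ideal balanced load = 34 / 2 = 17.0

17.0


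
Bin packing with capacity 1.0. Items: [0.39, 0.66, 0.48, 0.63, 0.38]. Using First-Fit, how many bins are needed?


Place items sequentially using First-Fit:
  Item 0.39 -> new Bin 1
  Item 0.66 -> new Bin 2
  Item 0.48 -> Bin 1 (now 0.87)
  Item 0.63 -> new Bin 3
  Item 0.38 -> new Bin 4
Total bins used = 4

4


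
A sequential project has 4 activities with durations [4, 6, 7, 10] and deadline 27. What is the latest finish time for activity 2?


LF(activity 2) = deadline - sum of successor durations
Successors: activities 3 through 4 with durations [7, 10]
Sum of successor durations = 17
LF = 27 - 17 = 10

10


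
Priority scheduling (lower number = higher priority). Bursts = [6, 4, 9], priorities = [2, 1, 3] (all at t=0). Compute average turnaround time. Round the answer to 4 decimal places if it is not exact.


Sort by priority (ascending = highest first):
Order: [(1, 4), (2, 6), (3, 9)]
Completion times:
  Priority 1, burst=4, C=4
  Priority 2, burst=6, C=10
  Priority 3, burst=9, C=19
Average turnaround = 33/3 = 11.0

11.0


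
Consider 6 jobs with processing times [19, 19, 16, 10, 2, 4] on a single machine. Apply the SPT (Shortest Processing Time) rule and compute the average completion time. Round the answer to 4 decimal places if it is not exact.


Sort jobs by processing time (SPT order): [2, 4, 10, 16, 19, 19]
Compute completion times sequentially:
  Job 1: processing = 2, completes at 2
  Job 2: processing = 4, completes at 6
  Job 3: processing = 10, completes at 16
  Job 4: processing = 16, completes at 32
  Job 5: processing = 19, completes at 51
  Job 6: processing = 19, completes at 70
Sum of completion times = 177
Average completion time = 177/6 = 29.5

29.5


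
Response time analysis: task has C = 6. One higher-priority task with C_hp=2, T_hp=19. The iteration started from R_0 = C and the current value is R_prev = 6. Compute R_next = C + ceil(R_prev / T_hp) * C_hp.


R_next = C + ceil(R_prev / T_hp) * C_hp
ceil(6 / 19) = ceil(0.3158) = 1
Interference = 1 * 2 = 2
R_next = 6 + 2 = 8

8


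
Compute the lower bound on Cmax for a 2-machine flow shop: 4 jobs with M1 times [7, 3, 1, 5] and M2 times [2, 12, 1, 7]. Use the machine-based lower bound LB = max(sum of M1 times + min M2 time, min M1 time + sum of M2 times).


LB1 = sum(M1 times) + min(M2 times) = 16 + 1 = 17
LB2 = min(M1 times) + sum(M2 times) = 1 + 22 = 23
Lower bound = max(LB1, LB2) = max(17, 23) = 23

23


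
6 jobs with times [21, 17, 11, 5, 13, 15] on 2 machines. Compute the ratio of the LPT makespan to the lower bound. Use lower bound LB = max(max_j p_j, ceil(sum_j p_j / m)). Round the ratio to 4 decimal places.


LPT order: [21, 17, 15, 13, 11, 5]
Machine loads after assignment: [39, 43]
LPT makespan = 43
Lower bound = max(max_job, ceil(total/2)) = max(21, 41) = 41
Ratio = 43 / 41 = 1.0488

1.0488


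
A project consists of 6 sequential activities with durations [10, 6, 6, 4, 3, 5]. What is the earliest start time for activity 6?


Activity 6 starts after activities 1 through 5 complete.
Predecessor durations: [10, 6, 6, 4, 3]
ES = 10 + 6 + 6 + 4 + 3 = 29

29


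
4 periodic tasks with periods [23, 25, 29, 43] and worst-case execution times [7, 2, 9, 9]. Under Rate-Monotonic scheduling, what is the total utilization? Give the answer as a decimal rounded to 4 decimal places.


Compute individual utilizations (exact fractions):
  Task 1: C/T = 7/23 (approx. 0.3043)
  Task 2: C/T = 2/25 (approx. 0.08)
  Task 3: C/T = 9/29 (approx. 0.3103)
  Task 4: C/T = 9/43 (approx. 0.2093)
Total utilization U = 7/23 + 2/25 + 9/29 + 9/43 = 648187/717025
Rounded to 4 decimal places: U = 0.9040
RM (Liu & Layland) bound for 4 tasks = 0.756828; compare with U = 648187/717025 (approx. 0.903995)
bound < U <= 1, so the RM sufficient condition is not met (inconclusive; an exact test such as response-time analysis is needed).

0.9040


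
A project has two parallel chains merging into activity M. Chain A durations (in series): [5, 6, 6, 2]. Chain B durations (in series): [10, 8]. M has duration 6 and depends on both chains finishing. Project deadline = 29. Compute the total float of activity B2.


Forward pass: ES(B2) = sum of predecessors on chain B = 10
EF = ES + duration = 10 + 8 = 18
Backward pass: LF(M) = deadline = 29; LS(M) = 29 - 6 = 23
LF(B2) = LS(M) - sum(successors on chain B) = 23 - 0 = 23
LS = LF - duration = 23 - 8 = 15
Total float = LS - ES = 15 - 10 = 5

5


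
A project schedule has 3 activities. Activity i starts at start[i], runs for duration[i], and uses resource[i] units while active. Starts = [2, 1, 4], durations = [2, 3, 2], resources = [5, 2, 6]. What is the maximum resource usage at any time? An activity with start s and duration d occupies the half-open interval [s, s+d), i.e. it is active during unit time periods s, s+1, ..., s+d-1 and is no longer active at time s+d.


Each activity i is active on [start_i, start_i + duration_i).
Compute total resource usage per time slot:
  t=0: active resources = [], total = 0
  t=1: active resources = [2], total = 2
  t=2: active resources = [5, 2], total = 7
  t=3: active resources = [5, 2], total = 7
  t=4: active resources = [6], total = 6
  t=5: active resources = [6], total = 6
Peak resource demand = 7

7


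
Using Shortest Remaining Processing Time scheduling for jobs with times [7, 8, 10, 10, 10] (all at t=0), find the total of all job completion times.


Since all jobs arrive at t=0, SRPT equals SPT ordering.
SPT order: [7, 8, 10, 10, 10]
Completion times:
  Job 1: p=7, C=7
  Job 2: p=8, C=15
  Job 3: p=10, C=25
  Job 4: p=10, C=35
  Job 5: p=10, C=45
Total completion time = 7 + 15 + 25 + 35 + 45 = 127

127


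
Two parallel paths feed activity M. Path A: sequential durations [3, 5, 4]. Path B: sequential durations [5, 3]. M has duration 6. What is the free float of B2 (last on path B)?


ES(B2) = sum of predecessors on chain B = 5
EF(B2) = ES + duration = 5 + 3 = 8
Successor of B2 is M. ES(M) = max(sum(A), sum(B)) = max(12, 8) = 12
Free float = ES(successor) - EF(current) = 12 - 8 = 4

4


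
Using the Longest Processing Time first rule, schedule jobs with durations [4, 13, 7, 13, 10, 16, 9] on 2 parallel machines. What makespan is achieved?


Sort jobs in decreasing order (LPT): [16, 13, 13, 10, 9, 7, 4]
Assign each job to the least loaded machine:
  Machine 1: jobs [16, 10, 9], load = 35
  Machine 2: jobs [13, 13, 7, 4], load = 37
Makespan = max load = 37

37


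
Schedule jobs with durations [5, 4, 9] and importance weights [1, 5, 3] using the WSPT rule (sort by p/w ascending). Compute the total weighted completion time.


Compute p/w ratios and sort ascending (WSPT): [(4, 5), (9, 3), (5, 1)]
Compute weighted completion times:
  Job (p=4,w=5): C=4, w*C=5*4=20
  Job (p=9,w=3): C=13, w*C=3*13=39
  Job (p=5,w=1): C=18, w*C=1*18=18
Total weighted completion time = 77

77


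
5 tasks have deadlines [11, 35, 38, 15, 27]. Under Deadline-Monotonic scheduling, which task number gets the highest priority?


Sort tasks by relative deadline (ascending):
  Task 1: deadline = 11
  Task 4: deadline = 15
  Task 5: deadline = 27
  Task 2: deadline = 35
  Task 3: deadline = 38
Priority order (highest first): [1, 4, 5, 2, 3]
Highest priority task = 1

1


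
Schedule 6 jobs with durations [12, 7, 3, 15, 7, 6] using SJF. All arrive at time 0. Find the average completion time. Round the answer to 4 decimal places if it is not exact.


SJF order (ascending): [3, 6, 7, 7, 12, 15]
Completion times:
  Job 1: burst=3, C=3
  Job 2: burst=6, C=9
  Job 3: burst=7, C=16
  Job 4: burst=7, C=23
  Job 5: burst=12, C=35
  Job 6: burst=15, C=50
Average completion = 136/6 = 22.6667

22.6667


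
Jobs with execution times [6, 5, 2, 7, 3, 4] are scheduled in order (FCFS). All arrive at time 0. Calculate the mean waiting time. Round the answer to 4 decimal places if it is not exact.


FCFS order (as given): [6, 5, 2, 7, 3, 4]
Waiting times:
  Job 1: wait = 0
  Job 2: wait = 6
  Job 3: wait = 11
  Job 4: wait = 13
  Job 5: wait = 20
  Job 6: wait = 23
Sum of waiting times = 73
Average waiting time = 73/6 = 12.1667

12.1667


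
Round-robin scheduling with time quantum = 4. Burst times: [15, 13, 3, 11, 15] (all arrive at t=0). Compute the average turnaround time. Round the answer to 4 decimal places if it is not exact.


Time quantum = 4
Execution trace:
  J1 runs 4 units, time = 4
  J2 runs 4 units, time = 8
  J3 runs 3 units, time = 11
  J4 runs 4 units, time = 15
  J5 runs 4 units, time = 19
  J1 runs 4 units, time = 23
  J2 runs 4 units, time = 27
  J4 runs 4 units, time = 31
  J5 runs 4 units, time = 35
  J1 runs 4 units, time = 39
  J2 runs 4 units, time = 43
  J4 runs 3 units, time = 46
  J5 runs 4 units, time = 50
  J1 runs 3 units, time = 53
  J2 runs 1 units, time = 54
  J5 runs 3 units, time = 57
Finish times: [53, 54, 11, 46, 57]
Average turnaround = 221/5 = 44.2

44.2


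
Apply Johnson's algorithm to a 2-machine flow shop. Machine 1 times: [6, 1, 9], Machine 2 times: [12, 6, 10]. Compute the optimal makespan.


Apply Johnson's rule:
  Group 1 (a <= b): [(2, 1, 6), (1, 6, 12), (3, 9, 10)]
  Group 2 (a > b): []
Optimal job order: [2, 1, 3]
Schedule:
  Job 2: M1 done at 1, M2 done at 7
  Job 1: M1 done at 7, M2 done at 19
  Job 3: M1 done at 16, M2 done at 29
Makespan = 29

29


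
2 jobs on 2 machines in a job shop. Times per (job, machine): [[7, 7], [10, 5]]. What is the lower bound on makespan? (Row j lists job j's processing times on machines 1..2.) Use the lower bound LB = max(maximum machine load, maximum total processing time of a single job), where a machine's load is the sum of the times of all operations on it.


Machine loads:
  Machine 1: 7 + 10 = 17
  Machine 2: 7 + 5 = 12
Max machine load = 17
Job totals:
  Job 1: 14
  Job 2: 15
Max job total = 15
Lower bound = max(17, 15) = 17

17


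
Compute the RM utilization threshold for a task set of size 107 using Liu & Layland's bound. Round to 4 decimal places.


Compute 2^(1/107) = 1.0064990387
Subtract 1: 1.0064990387 - 1 = 0.0064990387
Multiply by n: 107 * 0.0064990387 = 0.6953971409
Round to 4 dp: 0.6954

0.6954


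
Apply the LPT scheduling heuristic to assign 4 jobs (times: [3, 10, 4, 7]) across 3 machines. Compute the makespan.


Sort jobs in decreasing order (LPT): [10, 7, 4, 3]
Assign each job to the least loaded machine:
  Machine 1: jobs [10], load = 10
  Machine 2: jobs [7], load = 7
  Machine 3: jobs [4, 3], load = 7
Makespan = max load = 10

10


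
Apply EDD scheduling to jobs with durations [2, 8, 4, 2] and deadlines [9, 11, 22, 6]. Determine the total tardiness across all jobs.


Sort by due date (EDD order): [(2, 6), (2, 9), (8, 11), (4, 22)]
Compute completion times and tardiness:
  Job 1: p=2, d=6, C=2, tardiness=max(0,2-6)=0
  Job 2: p=2, d=9, C=4, tardiness=max(0,4-9)=0
  Job 3: p=8, d=11, C=12, tardiness=max(0,12-11)=1
  Job 4: p=4, d=22, C=16, tardiness=max(0,16-22)=0
Total tardiness = 1

1


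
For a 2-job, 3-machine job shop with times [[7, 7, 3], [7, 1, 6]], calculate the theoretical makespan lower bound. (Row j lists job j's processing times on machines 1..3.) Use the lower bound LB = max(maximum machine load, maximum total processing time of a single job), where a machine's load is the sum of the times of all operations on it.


Machine loads:
  Machine 1: 7 + 7 = 14
  Machine 2: 7 + 1 = 8
  Machine 3: 3 + 6 = 9
Max machine load = 14
Job totals:
  Job 1: 17
  Job 2: 14
Max job total = 17
Lower bound = max(14, 17) = 17

17


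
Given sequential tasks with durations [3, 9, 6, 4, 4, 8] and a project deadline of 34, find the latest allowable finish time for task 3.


LF(activity 3) = deadline - sum of successor durations
Successors: activities 4 through 6 with durations [4, 4, 8]
Sum of successor durations = 16
LF = 34 - 16 = 18

18


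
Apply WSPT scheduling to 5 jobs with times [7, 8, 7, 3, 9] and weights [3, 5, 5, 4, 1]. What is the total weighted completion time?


Compute p/w ratios and sort ascending (WSPT): [(3, 4), (7, 5), (8, 5), (7, 3), (9, 1)]
Compute weighted completion times:
  Job (p=3,w=4): C=3, w*C=4*3=12
  Job (p=7,w=5): C=10, w*C=5*10=50
  Job (p=8,w=5): C=18, w*C=5*18=90
  Job (p=7,w=3): C=25, w*C=3*25=75
  Job (p=9,w=1): C=34, w*C=1*34=34
Total weighted completion time = 261

261


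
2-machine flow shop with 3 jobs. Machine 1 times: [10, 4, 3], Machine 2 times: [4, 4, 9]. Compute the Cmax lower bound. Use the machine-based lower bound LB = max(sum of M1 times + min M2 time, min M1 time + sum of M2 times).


LB1 = sum(M1 times) + min(M2 times) = 17 + 4 = 21
LB2 = min(M1 times) + sum(M2 times) = 3 + 17 = 20
Lower bound = max(LB1, LB2) = max(21, 20) = 21

21


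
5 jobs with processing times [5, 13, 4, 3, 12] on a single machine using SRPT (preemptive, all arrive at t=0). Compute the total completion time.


Since all jobs arrive at t=0, SRPT equals SPT ordering.
SPT order: [3, 4, 5, 12, 13]
Completion times:
  Job 1: p=3, C=3
  Job 2: p=4, C=7
  Job 3: p=5, C=12
  Job 4: p=12, C=24
  Job 5: p=13, C=37
Total completion time = 3 + 7 + 12 + 24 + 37 = 83

83


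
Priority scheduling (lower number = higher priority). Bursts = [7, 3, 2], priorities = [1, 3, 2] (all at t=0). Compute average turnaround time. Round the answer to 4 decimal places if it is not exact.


Sort by priority (ascending = highest first):
Order: [(1, 7), (2, 2), (3, 3)]
Completion times:
  Priority 1, burst=7, C=7
  Priority 2, burst=2, C=9
  Priority 3, burst=3, C=12
Average turnaround = 28/3 = 9.3333

9.3333


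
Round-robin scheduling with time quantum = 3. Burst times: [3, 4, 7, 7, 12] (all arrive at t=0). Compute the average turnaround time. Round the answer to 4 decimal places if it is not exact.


Time quantum = 3
Execution trace:
  J1 runs 3 units, time = 3
  J2 runs 3 units, time = 6
  J3 runs 3 units, time = 9
  J4 runs 3 units, time = 12
  J5 runs 3 units, time = 15
  J2 runs 1 units, time = 16
  J3 runs 3 units, time = 19
  J4 runs 3 units, time = 22
  J5 runs 3 units, time = 25
  J3 runs 1 units, time = 26
  J4 runs 1 units, time = 27
  J5 runs 3 units, time = 30
  J5 runs 3 units, time = 33
Finish times: [3, 16, 26, 27, 33]
Average turnaround = 105/5 = 21.0

21.0


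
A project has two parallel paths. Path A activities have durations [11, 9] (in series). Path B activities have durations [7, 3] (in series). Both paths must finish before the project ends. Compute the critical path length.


Path A total = 11 + 9 = 20
Path B total = 7 + 3 = 10
Critical path = longest path = max(20, 10) = 20

20


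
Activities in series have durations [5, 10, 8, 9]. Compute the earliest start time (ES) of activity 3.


Activity 3 starts after activities 1 through 2 complete.
Predecessor durations: [5, 10]
ES = 5 + 10 = 15

15


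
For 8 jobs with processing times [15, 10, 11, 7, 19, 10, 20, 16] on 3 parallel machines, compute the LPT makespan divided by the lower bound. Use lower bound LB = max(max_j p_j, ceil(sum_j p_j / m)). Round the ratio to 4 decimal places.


LPT order: [20, 19, 16, 15, 11, 10, 10, 7]
Machine loads after assignment: [40, 37, 31]
LPT makespan = 40
Lower bound = max(max_job, ceil(total/3)) = max(20, 36) = 36
Ratio = 40 / 36 = 1.1111

1.1111


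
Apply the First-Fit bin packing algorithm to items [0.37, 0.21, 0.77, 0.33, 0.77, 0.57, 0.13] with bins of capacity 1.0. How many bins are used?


Place items sequentially using First-Fit:
  Item 0.37 -> new Bin 1
  Item 0.21 -> Bin 1 (now 0.58)
  Item 0.77 -> new Bin 2
  Item 0.33 -> Bin 1 (now 0.91)
  Item 0.77 -> new Bin 3
  Item 0.57 -> new Bin 4
  Item 0.13 -> Bin 2 (now 0.9)
Total bins used = 4

4


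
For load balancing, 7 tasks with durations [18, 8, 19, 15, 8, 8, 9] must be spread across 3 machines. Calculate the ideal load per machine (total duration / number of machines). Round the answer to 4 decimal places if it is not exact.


Total processing time = 18 + 8 + 19 + 15 + 8 + 8 + 9 = 85
Number of machines = 3
Ideal balanced load = 85 / 3 = 28.3333

28.3333


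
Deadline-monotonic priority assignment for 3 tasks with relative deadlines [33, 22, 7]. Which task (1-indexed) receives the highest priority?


Sort tasks by relative deadline (ascending):
  Task 3: deadline = 7
  Task 2: deadline = 22
  Task 1: deadline = 33
Priority order (highest first): [3, 2, 1]
Highest priority task = 3

3


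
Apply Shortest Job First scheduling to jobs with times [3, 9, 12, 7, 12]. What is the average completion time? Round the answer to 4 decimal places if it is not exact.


SJF order (ascending): [3, 7, 9, 12, 12]
Completion times:
  Job 1: burst=3, C=3
  Job 2: burst=7, C=10
  Job 3: burst=9, C=19
  Job 4: burst=12, C=31
  Job 5: burst=12, C=43
Average completion = 106/5 = 21.2

21.2


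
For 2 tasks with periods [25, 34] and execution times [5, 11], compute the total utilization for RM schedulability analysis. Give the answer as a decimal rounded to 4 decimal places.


Compute individual utilizations (exact fractions):
  Task 1: C/T = 5/25 = 1/5 (approx. 0.2)
  Task 2: C/T = 11/34 (approx. 0.3235)
Total utilization U = 1/5 + 11/34 = 89/170
Rounded to 4 decimal places: U = 0.5235
RM (Liu & Layland) bound for 2 tasks = 0.828427; compare with U = 89/170 (approx. 0.523529)
U <= bound, so schedulable by RM sufficient condition.

0.5235


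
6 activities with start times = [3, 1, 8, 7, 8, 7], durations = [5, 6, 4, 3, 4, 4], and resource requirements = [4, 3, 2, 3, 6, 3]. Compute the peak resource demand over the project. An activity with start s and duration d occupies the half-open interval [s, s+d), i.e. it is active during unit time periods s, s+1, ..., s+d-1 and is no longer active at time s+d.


Each activity i is active on [start_i, start_i + duration_i).
Compute total resource usage per time slot:
  t=0: active resources = [], total = 0
  t=1: active resources = [3], total = 3
  t=2: active resources = [3], total = 3
  t=3: active resources = [4, 3], total = 7
  t=4: active resources = [4, 3], total = 7
  t=5: active resources = [4, 3], total = 7
  t=6: active resources = [4, 3], total = 7
  t=7: active resources = [4, 3, 3], total = 10
  t=8: active resources = [2, 3, 6, 3], total = 14
  t=9: active resources = [2, 3, 6, 3], total = 14
  t=10: active resources = [2, 6, 3], total = 11
  t=11: active resources = [2, 6], total = 8
Peak resource demand = 14

14


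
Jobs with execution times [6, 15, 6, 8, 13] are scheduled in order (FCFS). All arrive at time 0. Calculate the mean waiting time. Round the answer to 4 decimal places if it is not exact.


FCFS order (as given): [6, 15, 6, 8, 13]
Waiting times:
  Job 1: wait = 0
  Job 2: wait = 6
  Job 3: wait = 21
  Job 4: wait = 27
  Job 5: wait = 35
Sum of waiting times = 89
Average waiting time = 89/5 = 17.8

17.8


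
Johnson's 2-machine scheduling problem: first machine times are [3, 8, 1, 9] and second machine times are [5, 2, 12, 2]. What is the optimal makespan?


Apply Johnson's rule:
  Group 1 (a <= b): [(3, 1, 12), (1, 3, 5)]
  Group 2 (a > b): [(2, 8, 2), (4, 9, 2)]
Optimal job order: [3, 1, 2, 4]
Schedule:
  Job 3: M1 done at 1, M2 done at 13
  Job 1: M1 done at 4, M2 done at 18
  Job 2: M1 done at 12, M2 done at 20
  Job 4: M1 done at 21, M2 done at 23
Makespan = 23

23


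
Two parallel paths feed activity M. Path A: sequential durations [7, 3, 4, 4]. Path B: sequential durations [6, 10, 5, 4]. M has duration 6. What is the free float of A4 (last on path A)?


ES(A4) = sum of predecessors on chain A = 14
EF(A4) = ES + duration = 14 + 4 = 18
Successor of A4 is M. ES(M) = max(sum(A), sum(B)) = max(18, 25) = 25
Free float = ES(successor) - EF(current) = 25 - 18 = 7

7


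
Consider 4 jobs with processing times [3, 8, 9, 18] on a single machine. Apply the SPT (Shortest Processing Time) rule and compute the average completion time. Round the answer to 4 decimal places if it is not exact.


Sort jobs by processing time (SPT order): [3, 8, 9, 18]
Compute completion times sequentially:
  Job 1: processing = 3, completes at 3
  Job 2: processing = 8, completes at 11
  Job 3: processing = 9, completes at 20
  Job 4: processing = 18, completes at 38
Sum of completion times = 72
Average completion time = 72/4 = 18.0

18.0


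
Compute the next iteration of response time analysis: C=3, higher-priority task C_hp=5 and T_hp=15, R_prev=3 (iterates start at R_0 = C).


R_next = C + ceil(R_prev / T_hp) * C_hp
ceil(3 / 15) = ceil(0.2) = 1
Interference = 1 * 5 = 5
R_next = 3 + 5 = 8

8


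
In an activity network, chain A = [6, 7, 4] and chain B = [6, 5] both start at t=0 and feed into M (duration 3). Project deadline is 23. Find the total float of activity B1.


Forward pass: ES(B1) = sum of predecessors on chain B = 0
EF = ES + duration = 0 + 6 = 6
Backward pass: LF(M) = deadline = 23; LS(M) = 23 - 3 = 20
LF(B1) = LS(M) - sum(successors on chain B) = 20 - 5 = 15
LS = LF - duration = 15 - 6 = 9
Total float = LS - ES = 9 - 0 = 9

9


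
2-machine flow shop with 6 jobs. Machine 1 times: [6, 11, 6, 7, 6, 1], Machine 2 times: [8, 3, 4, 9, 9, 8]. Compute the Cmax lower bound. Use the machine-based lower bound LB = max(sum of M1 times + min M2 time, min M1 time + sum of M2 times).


LB1 = sum(M1 times) + min(M2 times) = 37 + 3 = 40
LB2 = min(M1 times) + sum(M2 times) = 1 + 41 = 42
Lower bound = max(LB1, LB2) = max(40, 42) = 42

42
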